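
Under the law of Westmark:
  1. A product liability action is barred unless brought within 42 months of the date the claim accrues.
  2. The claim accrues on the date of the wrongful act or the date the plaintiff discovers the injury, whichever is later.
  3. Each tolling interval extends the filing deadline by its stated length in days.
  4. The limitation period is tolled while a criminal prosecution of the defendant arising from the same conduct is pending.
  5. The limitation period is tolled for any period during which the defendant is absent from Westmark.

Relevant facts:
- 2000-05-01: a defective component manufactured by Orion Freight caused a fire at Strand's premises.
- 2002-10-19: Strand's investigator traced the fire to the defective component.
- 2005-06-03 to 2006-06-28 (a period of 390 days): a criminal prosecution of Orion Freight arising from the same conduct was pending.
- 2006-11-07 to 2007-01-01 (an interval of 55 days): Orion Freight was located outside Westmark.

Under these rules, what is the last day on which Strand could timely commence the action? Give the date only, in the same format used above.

Because discovery on 2002-10-19 post-dates the 2000-05-01 act, accrual under the later-of rule falls on 2002-10-19.
The untolled deadline — 42 months after 2002-10-19 — is 2006-04-19.
Because the pending criminal prosecution ran from 2005-06-03 to 2006-06-28, the deadline is extended by 390 days to 2007-05-14.
The defendant's absence from the jurisdiction from 2006-11-07 to 2007-01-01 tolled the period for 55 days, extending the deadline to 2007-07-08.

2007-07-08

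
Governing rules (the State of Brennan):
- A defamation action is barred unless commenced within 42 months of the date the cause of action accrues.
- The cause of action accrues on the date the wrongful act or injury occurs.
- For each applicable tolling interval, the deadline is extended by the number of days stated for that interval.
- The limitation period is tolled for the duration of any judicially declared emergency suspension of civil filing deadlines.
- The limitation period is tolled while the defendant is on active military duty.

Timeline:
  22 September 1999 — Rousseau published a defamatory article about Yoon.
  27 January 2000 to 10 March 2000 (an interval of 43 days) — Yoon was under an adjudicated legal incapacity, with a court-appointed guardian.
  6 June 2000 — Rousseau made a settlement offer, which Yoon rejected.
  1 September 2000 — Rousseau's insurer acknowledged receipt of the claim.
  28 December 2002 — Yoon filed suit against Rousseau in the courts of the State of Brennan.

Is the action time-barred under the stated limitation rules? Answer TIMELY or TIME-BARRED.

The cause of action accrued on 22 September 1999, the date of the act.
Adding the 42 months base period to 22 September 1999 gives a deadline of 22 March 2003, before any tolling.
The plaintiff's legal incapacity from 27 January 2000 to 10 March 2000 does not toll the period, because no stated rule makes the plaintiff's incapacity a tolling event.
The other events in the timeline have no effect on the limitation period under the stated rules.
The 28 December 2002 filing precedes the 22 March 2003 deadline; the claim is timely.

TIMELY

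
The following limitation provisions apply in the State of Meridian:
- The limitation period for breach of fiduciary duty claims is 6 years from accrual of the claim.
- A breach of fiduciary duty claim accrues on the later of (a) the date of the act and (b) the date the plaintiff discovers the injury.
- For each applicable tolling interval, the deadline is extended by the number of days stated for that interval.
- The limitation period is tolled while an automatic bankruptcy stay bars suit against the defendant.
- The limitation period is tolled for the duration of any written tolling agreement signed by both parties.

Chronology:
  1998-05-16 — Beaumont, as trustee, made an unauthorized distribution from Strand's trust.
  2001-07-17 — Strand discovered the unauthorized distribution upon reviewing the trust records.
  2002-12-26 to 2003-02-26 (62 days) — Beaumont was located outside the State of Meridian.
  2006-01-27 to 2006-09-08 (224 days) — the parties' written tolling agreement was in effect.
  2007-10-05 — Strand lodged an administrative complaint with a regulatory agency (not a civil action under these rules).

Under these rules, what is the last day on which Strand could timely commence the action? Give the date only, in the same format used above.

2008-02-26

The claim accrued on 2001-07-17 — the later of the 1998-05-16 act and the 2001-07-17 discovery.
The untolled deadline — 6 years after 2001-07-17 — is 2007-07-17.
Because the written tolling agreement ran from 2006-01-27 to 2006-09-08, the deadline is extended by 224 days to 2008-02-26.
No stated provision tolls the period for the defendant's absence, so the interval from 2002-12-26 to 2003-02-26 has no effect on the deadline.
Nothing else in the chronology tolls or restarts the period.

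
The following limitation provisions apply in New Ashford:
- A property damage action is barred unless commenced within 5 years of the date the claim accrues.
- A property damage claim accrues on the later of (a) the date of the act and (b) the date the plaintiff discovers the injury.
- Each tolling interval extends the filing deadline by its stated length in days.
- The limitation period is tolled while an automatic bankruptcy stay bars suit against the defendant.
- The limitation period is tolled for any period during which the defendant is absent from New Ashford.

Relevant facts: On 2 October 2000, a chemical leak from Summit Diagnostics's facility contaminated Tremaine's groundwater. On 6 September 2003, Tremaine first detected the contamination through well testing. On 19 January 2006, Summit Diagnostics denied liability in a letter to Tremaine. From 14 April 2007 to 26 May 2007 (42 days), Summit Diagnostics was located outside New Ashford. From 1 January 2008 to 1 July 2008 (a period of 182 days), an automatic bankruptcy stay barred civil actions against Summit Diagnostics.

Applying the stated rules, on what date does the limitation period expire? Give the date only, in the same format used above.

Because discovery on 6 September 2003 post-dates the 2 October 2000 act, accrual under the later-of rule falls on 6 September 2003.
Adding the 5 years base period to 6 September 2003 gives a deadline of 6 September 2008, before any tolling.
The defendant's absence from the jurisdiction from 14 April 2007 to 26 May 2007 tolled the period for 42 days, extending the deadline to 18 October 2008.
Because the automatic bankruptcy stay ran from 1 January 2008 to 1 July 2008, the deadline is extended by 182 days to 18 April 2009.
The other events in the timeline have no effect on the limitation period under the stated rules.

18 April 2009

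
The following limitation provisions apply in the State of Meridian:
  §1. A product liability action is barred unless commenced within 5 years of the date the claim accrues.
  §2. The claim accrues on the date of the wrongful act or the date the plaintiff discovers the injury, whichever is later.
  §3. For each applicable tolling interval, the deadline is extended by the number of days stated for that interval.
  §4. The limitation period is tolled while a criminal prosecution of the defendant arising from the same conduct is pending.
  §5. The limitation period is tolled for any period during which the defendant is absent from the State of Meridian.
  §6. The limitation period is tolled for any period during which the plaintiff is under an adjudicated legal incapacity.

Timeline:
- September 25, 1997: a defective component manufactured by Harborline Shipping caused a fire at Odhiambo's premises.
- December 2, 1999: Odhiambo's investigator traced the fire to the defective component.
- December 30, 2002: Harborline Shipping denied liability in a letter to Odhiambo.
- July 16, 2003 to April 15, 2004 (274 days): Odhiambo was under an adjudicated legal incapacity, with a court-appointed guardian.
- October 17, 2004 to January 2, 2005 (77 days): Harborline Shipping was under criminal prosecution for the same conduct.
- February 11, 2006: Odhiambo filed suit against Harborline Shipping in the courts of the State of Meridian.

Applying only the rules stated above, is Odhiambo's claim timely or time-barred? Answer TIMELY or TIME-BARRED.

Taking the later of the act (September 25, 1997) and discovery (December 2, 1999), the claim accrued on December 2, 1999.
5 years from December 2, 1999 is December 2, 2004.
Because the plaintiff's legal incapacity ran from July 16, 2003 to April 15, 2004, the deadline is extended by 274 days to September 2, 2005.
Because the pending criminal prosecution ran from October 17, 2004 to January 2, 2005, the deadline is extended by 77 days to November 18, 2005.
None of the other events listed affects the running of the period under the stated rules.
Odhiambo filed on February 11, 2006, after the November 18, 2005 deadline, so the action is time-barred.

TIME-BARRED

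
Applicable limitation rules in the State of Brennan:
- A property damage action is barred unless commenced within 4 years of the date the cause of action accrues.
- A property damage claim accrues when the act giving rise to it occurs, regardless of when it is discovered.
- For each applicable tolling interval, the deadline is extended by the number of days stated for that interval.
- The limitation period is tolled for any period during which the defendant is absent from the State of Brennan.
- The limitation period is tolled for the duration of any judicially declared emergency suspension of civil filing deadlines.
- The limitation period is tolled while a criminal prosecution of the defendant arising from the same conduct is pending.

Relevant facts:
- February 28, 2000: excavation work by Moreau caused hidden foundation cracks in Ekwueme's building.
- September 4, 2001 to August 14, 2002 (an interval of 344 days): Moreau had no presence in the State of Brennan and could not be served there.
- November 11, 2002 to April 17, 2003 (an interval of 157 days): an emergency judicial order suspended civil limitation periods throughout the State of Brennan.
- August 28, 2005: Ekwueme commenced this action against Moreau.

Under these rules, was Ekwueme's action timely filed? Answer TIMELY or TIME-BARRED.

The cause of action accrued on February 28, 2000, the date of the act.
Adding the 4 years base period to February 28, 2000 gives a deadline of February 28, 2004, before any tolling.
The period was tolled for 344 days by the defendant's absence from the jurisdiction (September 4, 2001 to August 14, 2002), pushing the deadline to February 6, 2005.
The period was tolled for 157 days by the emergency suspension of filing deadlines (November 11, 2002 to April 17, 2003), pushing the deadline to July 13, 2005.
Ekwueme filed on August 28, 2005, after the July 13, 2005 deadline, so the action is time-barred.

TIME-BARRED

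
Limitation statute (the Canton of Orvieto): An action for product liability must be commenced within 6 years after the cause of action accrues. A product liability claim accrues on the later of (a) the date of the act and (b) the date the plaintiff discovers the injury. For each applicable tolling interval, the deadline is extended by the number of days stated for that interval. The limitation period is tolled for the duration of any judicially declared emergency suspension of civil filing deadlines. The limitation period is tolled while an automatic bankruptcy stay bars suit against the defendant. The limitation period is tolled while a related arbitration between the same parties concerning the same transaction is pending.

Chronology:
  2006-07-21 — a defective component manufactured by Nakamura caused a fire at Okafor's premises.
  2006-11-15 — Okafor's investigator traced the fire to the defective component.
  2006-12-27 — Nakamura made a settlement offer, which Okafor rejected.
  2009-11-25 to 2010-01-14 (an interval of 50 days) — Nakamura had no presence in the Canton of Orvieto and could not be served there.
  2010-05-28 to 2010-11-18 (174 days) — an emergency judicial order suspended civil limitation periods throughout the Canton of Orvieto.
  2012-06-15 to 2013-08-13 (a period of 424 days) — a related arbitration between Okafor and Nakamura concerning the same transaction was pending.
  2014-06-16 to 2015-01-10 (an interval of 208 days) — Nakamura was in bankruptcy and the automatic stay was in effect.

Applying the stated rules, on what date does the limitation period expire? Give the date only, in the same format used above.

Because discovery on 2006-11-15 post-dates the 2006-07-21 act, accrual under the later-of rule falls on 2006-11-15.
Adding the 6 years base period to 2006-11-15 gives a deadline of 2012-11-15, before any tolling.
Because the emergency suspension of filing deadlines ran from 2010-05-28 to 2010-11-18, the deadline is extended by 174 days to 2013-05-08.
The period was tolled for 424 days by the pending related arbitration (2012-06-15 to 2013-08-13), pushing the deadline to 2014-07-06.
The automatic bankruptcy stay from 2014-06-16 to 2015-01-10 tolled the period for 208 days, extending the deadline to 2015-01-30.
No stated provision tolls the period for the defendant's absence, so the interval from 2009-11-25 to 2010-01-14 has no effect on the deadline.
Nothing else in the chronology tolls or restarts the period.

2015-01-30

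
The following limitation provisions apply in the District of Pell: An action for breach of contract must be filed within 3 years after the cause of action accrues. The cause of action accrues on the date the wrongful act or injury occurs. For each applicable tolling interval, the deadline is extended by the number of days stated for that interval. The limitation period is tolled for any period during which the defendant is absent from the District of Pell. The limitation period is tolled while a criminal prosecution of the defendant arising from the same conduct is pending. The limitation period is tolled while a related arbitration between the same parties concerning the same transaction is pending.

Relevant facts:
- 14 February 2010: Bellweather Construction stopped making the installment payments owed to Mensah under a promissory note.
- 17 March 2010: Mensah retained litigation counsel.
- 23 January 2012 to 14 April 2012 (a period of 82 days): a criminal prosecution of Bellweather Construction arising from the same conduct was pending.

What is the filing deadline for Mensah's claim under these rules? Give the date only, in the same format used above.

7 May 2013

The cause of action accrued on 14 February 2010, the date of the act.
Adding the 3 years base period to 14 February 2010 gives a deadline of 14 February 2013, before any tolling.
The period was tolled for 82 days by the pending criminal prosecution (23 January 2012 to 14 April 2012), pushing the deadline to 7 May 2013.
The other events in the timeline have no effect on the limitation period under the stated rules.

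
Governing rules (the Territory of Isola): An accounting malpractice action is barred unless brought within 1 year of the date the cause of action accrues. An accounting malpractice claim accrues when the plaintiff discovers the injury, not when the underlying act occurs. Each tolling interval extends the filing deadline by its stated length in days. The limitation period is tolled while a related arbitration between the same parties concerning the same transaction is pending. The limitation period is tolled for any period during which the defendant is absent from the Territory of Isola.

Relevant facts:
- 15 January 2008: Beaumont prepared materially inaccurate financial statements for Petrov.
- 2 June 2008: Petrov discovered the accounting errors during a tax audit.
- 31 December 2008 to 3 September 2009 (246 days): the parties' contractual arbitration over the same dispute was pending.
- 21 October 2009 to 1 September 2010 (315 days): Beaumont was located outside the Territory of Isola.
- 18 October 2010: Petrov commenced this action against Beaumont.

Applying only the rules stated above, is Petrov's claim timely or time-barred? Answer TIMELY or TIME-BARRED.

Accrual is tied to discovery, so the period began on 2 June 2008 rather than on 15 January 2008 when the act occurred.
The untolled deadline — 1 year after 2 June 2008 — is 2 June 2009.
The period was tolled for 246 days by the pending related arbitration (31 December 2008 to 3 September 2009), pushing the deadline to 3 February 2010.
The defendant's absence from the jurisdiction from 21 October 2009 to 1 September 2010 tolled the period for 315 days, extending the deadline to 15 December 2010.
The 18 October 2010 filing precedes the 15 December 2010 deadline; the claim is timely.

TIMELY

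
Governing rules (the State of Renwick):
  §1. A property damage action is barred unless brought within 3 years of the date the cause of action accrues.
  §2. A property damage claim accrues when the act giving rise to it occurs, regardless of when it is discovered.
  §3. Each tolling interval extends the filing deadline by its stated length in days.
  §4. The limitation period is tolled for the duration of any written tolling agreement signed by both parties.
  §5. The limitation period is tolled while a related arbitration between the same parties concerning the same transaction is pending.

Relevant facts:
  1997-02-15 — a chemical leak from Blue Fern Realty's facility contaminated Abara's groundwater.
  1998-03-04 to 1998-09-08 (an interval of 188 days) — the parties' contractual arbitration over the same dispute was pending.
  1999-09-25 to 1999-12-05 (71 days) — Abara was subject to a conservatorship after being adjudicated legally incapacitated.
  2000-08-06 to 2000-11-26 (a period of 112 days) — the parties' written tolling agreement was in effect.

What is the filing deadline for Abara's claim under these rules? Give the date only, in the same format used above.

2000-12-11

The limitation period began to run on 1997-02-15.
The untolled deadline — 3 years after 1997-02-15 — is 2000-02-15.
The period was tolled for 188 days by the pending related arbitration (1998-03-04 to 1998-09-08), pushing the deadline to 2000-08-21.
The written tolling agreement from 2000-08-06 to 2000-11-26 tolled the period for 112 days, extending the deadline to 2000-12-11.
No stated provision tolls the period for the plaintiff's incapacity, so the interval from 1999-09-25 to 1999-12-05 has no effect on the deadline.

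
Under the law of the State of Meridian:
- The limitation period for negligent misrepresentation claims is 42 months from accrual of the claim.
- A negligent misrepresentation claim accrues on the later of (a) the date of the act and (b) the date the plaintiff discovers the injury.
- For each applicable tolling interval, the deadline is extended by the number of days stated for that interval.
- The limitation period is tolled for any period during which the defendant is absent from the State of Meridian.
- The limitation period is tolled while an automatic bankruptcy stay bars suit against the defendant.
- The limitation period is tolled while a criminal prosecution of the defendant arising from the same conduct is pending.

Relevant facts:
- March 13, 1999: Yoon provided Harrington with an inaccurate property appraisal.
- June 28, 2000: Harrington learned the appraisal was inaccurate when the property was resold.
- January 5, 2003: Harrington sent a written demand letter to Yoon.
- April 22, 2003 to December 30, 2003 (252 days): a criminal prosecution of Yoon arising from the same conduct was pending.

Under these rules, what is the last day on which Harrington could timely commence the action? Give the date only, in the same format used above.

Because discovery on June 28, 2000 post-dates the March 13, 1999 act, accrual under the later-of rule falls on June 28, 2000.
The untolled deadline — 42 months after June 28, 2000 — is December 28, 2003.
The period was tolled for 252 days by the pending criminal prosecution (April 22, 2003 to December 30, 2003), pushing the deadline to September 5, 2004.
The other events in the timeline have no effect on the limitation period under the stated rules.

September 5, 2004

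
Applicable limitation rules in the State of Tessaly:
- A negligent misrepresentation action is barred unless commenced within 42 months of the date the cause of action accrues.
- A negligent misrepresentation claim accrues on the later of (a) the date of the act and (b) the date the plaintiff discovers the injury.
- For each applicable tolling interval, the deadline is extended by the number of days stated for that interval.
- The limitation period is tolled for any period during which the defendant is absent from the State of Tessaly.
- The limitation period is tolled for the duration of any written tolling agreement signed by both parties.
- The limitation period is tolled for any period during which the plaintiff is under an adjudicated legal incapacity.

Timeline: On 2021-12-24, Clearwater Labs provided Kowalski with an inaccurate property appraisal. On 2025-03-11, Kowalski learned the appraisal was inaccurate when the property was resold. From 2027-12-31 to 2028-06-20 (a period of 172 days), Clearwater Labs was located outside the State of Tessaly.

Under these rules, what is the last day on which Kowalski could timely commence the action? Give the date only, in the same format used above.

2029-03-02

Taking the later of the act (2021-12-24) and discovery (2025-03-11), the claim accrued on 2025-03-11.
Adding the 42 months base period to 2025-03-11 gives a deadline of 2028-09-11, before any tolling.
Because the defendant's absence from the jurisdiction ran from 2027-12-31 to 2028-06-20, the deadline is extended by 172 days to 2029-03-02.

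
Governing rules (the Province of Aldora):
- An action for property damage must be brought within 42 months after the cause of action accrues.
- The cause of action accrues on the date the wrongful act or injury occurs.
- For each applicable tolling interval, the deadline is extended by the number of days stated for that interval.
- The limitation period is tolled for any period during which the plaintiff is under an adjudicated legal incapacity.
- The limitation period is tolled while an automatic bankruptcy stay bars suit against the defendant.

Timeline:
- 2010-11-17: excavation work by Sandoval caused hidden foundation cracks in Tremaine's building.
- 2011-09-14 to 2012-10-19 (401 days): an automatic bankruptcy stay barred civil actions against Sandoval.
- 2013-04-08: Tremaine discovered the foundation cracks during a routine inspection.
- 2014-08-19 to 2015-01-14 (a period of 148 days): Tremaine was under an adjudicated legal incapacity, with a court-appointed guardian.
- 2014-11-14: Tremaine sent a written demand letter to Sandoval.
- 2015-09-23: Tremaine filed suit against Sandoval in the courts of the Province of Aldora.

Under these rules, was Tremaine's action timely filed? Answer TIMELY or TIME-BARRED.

Because the rule ties accrual to occurrence, the claim accrued on 2010-11-17, not on the 2013-04-08 discovery date.
Adding the 42 months base period to 2010-11-17 gives a deadline of 2014-05-17, before any tolling.
The period was tolled for 401 days by the automatic bankruptcy stay (2011-09-14 to 2012-10-19), pushing the deadline to 2015-06-22.
Because the plaintiff's legal incapacity ran from 2014-08-19 to 2015-01-14, the deadline is extended by 148 days to 2015-11-17.
The other events in the timeline have no effect on the limitation period under the stated rules.
The 2015-09-23 filing precedes the 2015-11-17 deadline; the claim is timely.

TIMELY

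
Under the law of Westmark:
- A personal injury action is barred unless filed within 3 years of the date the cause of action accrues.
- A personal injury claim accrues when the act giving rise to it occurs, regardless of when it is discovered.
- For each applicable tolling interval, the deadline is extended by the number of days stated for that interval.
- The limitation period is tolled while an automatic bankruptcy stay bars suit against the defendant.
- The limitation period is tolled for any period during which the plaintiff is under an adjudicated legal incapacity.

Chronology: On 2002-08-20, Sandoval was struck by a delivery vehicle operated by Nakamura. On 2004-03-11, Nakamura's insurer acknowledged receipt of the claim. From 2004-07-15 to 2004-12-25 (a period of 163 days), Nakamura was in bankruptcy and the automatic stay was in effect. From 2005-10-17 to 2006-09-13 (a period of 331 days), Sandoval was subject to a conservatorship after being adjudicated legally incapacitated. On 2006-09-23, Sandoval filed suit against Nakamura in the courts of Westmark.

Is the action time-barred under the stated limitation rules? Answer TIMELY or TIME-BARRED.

TIMELY

The claim accrued on 2002-08-20, when the wrongful act occurred.
The untolled deadline — 3 years after 2002-08-20 — is 2005-08-20.
Because the automatic bankruptcy stay ran from 2004-07-15 to 2004-12-25, the deadline is extended by 163 days to 2006-01-30.
Because the plaintiff's legal incapacity ran from 2005-10-17 to 2006-09-13, the deadline is extended by 331 days to 2006-12-27.
None of the other events listed affects the running of the period under the stated rules.
Filing on 2006-09-23 beat the 2006-12-27 deadline — the action is timely.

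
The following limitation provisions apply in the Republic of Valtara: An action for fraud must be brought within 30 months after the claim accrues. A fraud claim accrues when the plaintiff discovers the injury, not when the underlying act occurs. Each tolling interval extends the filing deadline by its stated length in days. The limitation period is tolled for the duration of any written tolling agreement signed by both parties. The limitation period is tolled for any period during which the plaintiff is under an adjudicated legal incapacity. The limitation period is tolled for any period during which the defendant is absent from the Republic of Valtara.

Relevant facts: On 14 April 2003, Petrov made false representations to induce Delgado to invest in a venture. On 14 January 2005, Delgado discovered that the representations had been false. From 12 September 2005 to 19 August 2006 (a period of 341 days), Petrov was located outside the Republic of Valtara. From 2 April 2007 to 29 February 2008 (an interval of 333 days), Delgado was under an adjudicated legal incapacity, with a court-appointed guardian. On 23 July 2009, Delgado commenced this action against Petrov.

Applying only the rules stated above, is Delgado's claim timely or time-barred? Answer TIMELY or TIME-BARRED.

TIME-BARRED

Accrual is tied to discovery, so the period began on 14 January 2005 rather than on 14 April 2003 when the act occurred.
30 months from 14 January 2005 is 14 July 2007.
The period was tolled for 341 days by the defendant's absence from the jurisdiction (12 September 2005 to 19 August 2006), pushing the deadline to 19 June 2008.
The period was tolled for 333 days by the plaintiff's legal incapacity (2 April 2007 to 29 February 2008), pushing the deadline to 18 May 2009.
Delgado filed on 23 July 2009, after the 18 May 2009 deadline, so the action is time-barred.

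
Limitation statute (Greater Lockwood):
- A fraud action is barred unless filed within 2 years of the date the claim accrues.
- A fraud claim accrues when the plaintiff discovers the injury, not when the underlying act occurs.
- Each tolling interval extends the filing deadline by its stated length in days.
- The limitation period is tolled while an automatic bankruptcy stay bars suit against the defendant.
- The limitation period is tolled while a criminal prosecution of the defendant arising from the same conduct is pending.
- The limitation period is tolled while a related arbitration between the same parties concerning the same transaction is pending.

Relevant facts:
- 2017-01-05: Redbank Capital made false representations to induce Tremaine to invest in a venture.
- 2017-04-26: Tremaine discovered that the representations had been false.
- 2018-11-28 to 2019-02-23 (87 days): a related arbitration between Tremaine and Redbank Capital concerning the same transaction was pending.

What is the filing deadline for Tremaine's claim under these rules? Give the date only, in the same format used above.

The claim did not accrue until Tremaine discovered the injury on 2017-04-26; the 2017-01-05 act date does not start the clock under the stated rule.
2 years from 2017-04-26 is 2019-04-26.
The pending related arbitration from 2018-11-28 to 2019-02-23 tolled the period for 87 days, extending the deadline to 2019-07-22.

2019-07-22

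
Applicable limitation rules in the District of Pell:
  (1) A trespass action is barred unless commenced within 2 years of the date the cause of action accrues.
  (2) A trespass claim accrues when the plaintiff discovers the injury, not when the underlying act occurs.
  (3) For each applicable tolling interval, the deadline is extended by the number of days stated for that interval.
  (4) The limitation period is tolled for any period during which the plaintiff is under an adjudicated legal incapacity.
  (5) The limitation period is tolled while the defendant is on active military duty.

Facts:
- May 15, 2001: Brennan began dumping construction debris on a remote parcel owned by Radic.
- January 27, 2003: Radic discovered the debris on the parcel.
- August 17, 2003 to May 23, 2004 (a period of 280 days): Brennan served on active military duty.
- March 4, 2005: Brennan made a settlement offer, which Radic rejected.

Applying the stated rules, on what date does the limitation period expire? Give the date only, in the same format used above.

The claim did not accrue until Radic discovered the injury on January 27, 2003; the May 15, 2001 act date does not start the clock under the stated rule.
2 years from January 27, 2003 is January 27, 2005.
Because the defendant's active military service ran from August 17, 2003 to May 23, 2004, the deadline is extended by 280 days to November 3, 2005.
None of the other events listed affects the running of the period under the stated rules.

November 3, 2005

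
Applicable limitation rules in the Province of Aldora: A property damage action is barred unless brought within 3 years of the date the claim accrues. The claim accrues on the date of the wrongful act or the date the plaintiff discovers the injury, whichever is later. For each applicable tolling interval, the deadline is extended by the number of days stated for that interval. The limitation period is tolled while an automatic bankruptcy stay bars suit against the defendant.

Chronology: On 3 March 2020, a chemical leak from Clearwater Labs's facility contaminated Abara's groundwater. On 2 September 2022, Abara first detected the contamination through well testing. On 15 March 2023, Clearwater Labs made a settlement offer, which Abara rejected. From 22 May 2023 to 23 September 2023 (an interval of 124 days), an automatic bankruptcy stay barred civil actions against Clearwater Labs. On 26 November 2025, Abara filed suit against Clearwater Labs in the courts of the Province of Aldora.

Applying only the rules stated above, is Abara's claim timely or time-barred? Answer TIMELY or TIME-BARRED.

TIMELY

Taking the later of the act (3 March 2020) and discovery (2 September 2022), the claim accrued on 2 September 2022.
Adding the 3 years base period to 2 September 2022 gives a deadline of 2 September 2025, before any tolling.
Because the automatic bankruptcy stay ran from 22 May 2023 to 23 September 2023, the deadline is extended by 124 days to 4 January 2026.
Nothing else in the chronology tolls or restarts the period.
Filing on 26 November 2025 beat the 4 January 2026 deadline — the action is timely.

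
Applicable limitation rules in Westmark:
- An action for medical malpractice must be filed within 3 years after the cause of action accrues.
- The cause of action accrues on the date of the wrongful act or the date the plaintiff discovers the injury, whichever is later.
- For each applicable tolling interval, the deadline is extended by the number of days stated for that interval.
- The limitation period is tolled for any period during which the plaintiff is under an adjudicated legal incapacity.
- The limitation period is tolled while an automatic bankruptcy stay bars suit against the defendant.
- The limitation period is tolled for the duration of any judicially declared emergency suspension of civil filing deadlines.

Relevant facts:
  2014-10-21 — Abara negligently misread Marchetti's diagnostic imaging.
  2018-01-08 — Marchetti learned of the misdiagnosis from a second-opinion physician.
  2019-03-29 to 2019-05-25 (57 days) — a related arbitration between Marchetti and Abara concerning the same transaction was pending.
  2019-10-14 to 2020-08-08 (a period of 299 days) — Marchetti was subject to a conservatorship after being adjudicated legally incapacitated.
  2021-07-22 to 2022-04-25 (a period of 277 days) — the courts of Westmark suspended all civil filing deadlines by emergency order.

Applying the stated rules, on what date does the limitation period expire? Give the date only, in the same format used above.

2022-08-07

Taking the later of the act (2014-10-21) and discovery (2018-01-08), the claim accrued on 2018-01-08.
The untolled deadline — 3 years after 2018-01-08 — is 2021-01-08.
The period was tolled for 299 days by the plaintiff's legal incapacity (2019-10-14 to 2020-08-08), pushing the deadline to 2021-11-03.
The emergency suspension of filing deadlines from 2021-07-22 to 2022-04-25 tolled the period for 277 days, extending the deadline to 2022-08-07.
Although a pending arbitration ran from 2019-03-29 to 2019-05-25, the stated rules do not make that a tolling event, so it is disregarded.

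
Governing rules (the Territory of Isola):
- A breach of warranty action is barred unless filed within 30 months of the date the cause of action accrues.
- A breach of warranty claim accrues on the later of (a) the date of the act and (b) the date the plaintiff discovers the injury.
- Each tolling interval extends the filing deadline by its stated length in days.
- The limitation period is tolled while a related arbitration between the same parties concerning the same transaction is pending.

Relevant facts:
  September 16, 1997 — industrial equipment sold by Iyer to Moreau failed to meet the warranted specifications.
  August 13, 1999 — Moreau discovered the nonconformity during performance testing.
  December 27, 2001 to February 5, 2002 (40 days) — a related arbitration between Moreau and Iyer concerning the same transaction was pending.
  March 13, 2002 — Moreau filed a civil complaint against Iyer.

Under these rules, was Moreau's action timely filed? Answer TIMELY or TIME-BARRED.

Because discovery on August 13, 1999 post-dates the September 16, 1997 act, accrual under the later-of rule falls on August 13, 1999.
30 months from August 13, 1999 is February 13, 2002.
The period was tolled for 40 days by the pending related arbitration (December 27, 2001 to February 5, 2002), pushing the deadline to March 25, 2002.
Filing on March 13, 2002 beat the March 25, 2002 deadline — the action is timely.

TIMELY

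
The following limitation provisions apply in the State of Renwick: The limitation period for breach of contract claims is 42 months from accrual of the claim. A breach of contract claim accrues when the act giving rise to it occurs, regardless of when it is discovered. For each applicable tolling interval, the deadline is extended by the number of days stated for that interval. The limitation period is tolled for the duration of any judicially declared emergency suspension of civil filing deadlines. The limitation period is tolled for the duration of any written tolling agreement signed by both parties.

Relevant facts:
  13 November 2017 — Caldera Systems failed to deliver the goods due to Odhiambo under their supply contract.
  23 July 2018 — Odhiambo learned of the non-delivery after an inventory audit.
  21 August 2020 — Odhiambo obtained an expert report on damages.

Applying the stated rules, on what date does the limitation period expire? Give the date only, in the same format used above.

13 May 2021

The claim accrued on 13 November 2017, when the wrongful act occurred; under the stated occurrence rule the 23 July 2018 discovery does not delay accrual.
Adding the 42 months base period to 13 November 2017 gives a deadline of 13 May 2021, before any tolling.
None of the other events listed affects the running of the period under the stated rules.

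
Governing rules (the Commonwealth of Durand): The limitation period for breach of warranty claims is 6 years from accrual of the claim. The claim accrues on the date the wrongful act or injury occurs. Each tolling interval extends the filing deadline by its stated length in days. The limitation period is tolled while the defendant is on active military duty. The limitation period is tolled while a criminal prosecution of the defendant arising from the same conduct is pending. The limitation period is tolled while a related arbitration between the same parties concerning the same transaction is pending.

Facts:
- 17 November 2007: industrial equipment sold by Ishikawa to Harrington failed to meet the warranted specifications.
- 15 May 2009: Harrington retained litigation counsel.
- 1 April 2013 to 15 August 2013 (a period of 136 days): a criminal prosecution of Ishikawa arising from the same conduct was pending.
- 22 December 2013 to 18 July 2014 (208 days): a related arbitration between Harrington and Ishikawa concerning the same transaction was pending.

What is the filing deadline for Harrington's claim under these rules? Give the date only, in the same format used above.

27 October 2014

The claim accrued on 17 November 2007, when the wrongful act occurred.
6 years from 17 November 2007 is 17 November 2013.
Because the pending criminal prosecution ran from 1 April 2013 to 15 August 2013, the deadline is extended by 136 days to 2 April 2014.
Because the pending related arbitration ran from 22 December 2013 to 18 July 2014, the deadline is extended by 208 days to 27 October 2014.
Nothing else in the chronology tolls or restarts the period.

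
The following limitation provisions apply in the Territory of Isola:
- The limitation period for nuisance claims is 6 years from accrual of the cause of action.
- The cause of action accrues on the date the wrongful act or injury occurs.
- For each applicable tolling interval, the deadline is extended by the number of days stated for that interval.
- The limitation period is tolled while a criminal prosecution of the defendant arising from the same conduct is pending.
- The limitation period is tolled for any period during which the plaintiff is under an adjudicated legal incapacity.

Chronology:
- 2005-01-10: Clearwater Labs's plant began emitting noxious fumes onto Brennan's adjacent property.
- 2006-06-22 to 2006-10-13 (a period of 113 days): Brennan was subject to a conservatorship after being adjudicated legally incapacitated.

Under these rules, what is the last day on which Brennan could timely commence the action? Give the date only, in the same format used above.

2011-05-03

The cause of action accrued on 2005-01-10, the date of the act.
6 years from 2005-01-10 is 2011-01-10.
The period was tolled for 113 days by the plaintiff's legal incapacity (2006-06-22 to 2006-10-13), pushing the deadline to 2011-05-03.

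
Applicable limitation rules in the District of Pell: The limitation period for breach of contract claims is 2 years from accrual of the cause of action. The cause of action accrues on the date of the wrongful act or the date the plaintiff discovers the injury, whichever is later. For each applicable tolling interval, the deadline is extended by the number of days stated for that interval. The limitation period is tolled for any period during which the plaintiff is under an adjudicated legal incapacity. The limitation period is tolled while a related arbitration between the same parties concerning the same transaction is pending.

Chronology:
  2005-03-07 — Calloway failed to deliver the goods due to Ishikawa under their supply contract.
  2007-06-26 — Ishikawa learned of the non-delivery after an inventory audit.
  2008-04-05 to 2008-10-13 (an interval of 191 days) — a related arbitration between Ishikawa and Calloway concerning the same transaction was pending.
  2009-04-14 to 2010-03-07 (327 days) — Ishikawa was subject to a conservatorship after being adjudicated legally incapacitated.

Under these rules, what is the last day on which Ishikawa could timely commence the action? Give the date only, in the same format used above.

Because discovery on 2007-06-26 post-dates the 2005-03-07 act, accrual under the later-of rule falls on 2007-06-26.
Adding the 2 years base period to 2007-06-26 gives a deadline of 2009-06-26, before any tolling.
Because the pending related arbitration ran from 2008-04-05 to 2008-10-13, the deadline is extended by 191 days to 2010-01-03.
The period was tolled for 327 days by the plaintiff's legal incapacity (2009-04-14 to 2010-03-07), pushing the deadline to 2010-11-26.

2010-11-26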